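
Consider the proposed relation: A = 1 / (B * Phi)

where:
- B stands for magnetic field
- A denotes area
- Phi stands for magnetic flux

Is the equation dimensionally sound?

No

B (magnetic field) has dimensions [I^-1 M T^-2].
A (area) has dimensions [L^2].
Phi (magnetic flux) has dimensions [I^-1 L^2 M T^-2].

Left side: [L^2]
Right side: [I^2 L^-2 M^-2 T^4]

The two sides have different dimensions, so the equation is NOT dimensionally consistent.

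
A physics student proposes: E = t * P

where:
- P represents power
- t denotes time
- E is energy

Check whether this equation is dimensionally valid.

Yes

P (power) has dimensions [L^2 M T^-3].
t (time) has dimensions [T].
E (energy) has dimensions [L^2 M T^-2].

Left side: [L^2 M T^-2]
Right side: [L^2 M T^-2]

Both sides have the same dimensions, so the equation is dimensionally consistent.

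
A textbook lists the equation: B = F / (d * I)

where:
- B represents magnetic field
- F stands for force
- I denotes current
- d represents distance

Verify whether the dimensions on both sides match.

Yes

B (magnetic field) has dimensions [I^-1 M T^-2].
F (force) has dimensions [L M T^-2].
I (current) has dimensions [I].
d (distance) has dimensions [L].

Left side: [I^-1 M T^-2]
Right side: [I^-1 M T^-2]

Both sides have the same dimensions, so the equation is dimensionally consistent.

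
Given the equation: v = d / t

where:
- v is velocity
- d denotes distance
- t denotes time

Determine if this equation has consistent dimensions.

Yes

v (velocity) has dimensions [L T^-1].
d (distance) has dimensions [L].
t (time) has dimensions [T].

Left side: [L T^-1]
Right side: [L T^-1]

Both sides have the same dimensions, so the equation is dimensionally consistent.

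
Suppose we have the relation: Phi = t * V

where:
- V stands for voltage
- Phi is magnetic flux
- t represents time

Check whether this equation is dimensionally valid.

Yes

V (voltage) has dimensions [I^-1 L^2 M T^-3].
Phi (magnetic flux) has dimensions [I^-1 L^2 M T^-2].
t (time) has dimensions [T].

Left side: [I^-1 L^2 M T^-2]
Right side: [I^-1 L^2 M T^-2]

Both sides have the same dimensions, so the equation is dimensionally consistent.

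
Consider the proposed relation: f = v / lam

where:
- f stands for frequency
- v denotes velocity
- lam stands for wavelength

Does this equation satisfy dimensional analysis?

Yes

f (frequency) has dimensions [T^-1].
v (velocity) has dimensions [L T^-1].
lam (wavelength) has dimensions [L].

Left side: [T^-1]
Right side: [T^-1]

Both sides have the same dimensions, so the equation is dimensionally consistent.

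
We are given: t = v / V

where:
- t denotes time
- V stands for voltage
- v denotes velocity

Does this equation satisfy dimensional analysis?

No

t (time) has dimensions [T].
V (voltage) has dimensions [I^-1 L^2 M T^-3].
v (velocity) has dimensions [L T^-1].

Left side: [T]
Right side: [I L^-1 M^-1 T^2]

The two sides have different dimensions, so the equation is NOT dimensionally consistent.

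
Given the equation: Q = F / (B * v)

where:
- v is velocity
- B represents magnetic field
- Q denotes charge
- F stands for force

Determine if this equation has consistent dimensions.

Yes

v (velocity) has dimensions [L T^-1].
B (magnetic field) has dimensions [I^-1 M T^-2].
Q (charge) has dimensions [I T].
F (force) has dimensions [L M T^-2].

Left side: [I T]
Right side: [I T]

Both sides have the same dimensions, so the equation is dimensionally consistent.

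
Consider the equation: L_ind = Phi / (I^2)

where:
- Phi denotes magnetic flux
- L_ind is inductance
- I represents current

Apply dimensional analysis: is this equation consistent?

No

Phi (magnetic flux) has dimensions [I^-1 L^2 M T^-2].
L_ind (inductance) has dimensions [I^-2 L^2 M T^-2].
I (current) has dimensions [I].

Left side: [I^-2 L^2 M T^-2]
Right side: [I^-3 L^2 M T^-2]

The two sides have different dimensions, so the equation is NOT dimensionally consistent.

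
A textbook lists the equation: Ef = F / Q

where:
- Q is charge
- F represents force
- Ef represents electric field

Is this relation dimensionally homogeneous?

Yes

Q (charge) has dimensions [I T].
F (force) has dimensions [L M T^-2].
Ef (electric field) has dimensions [I^-1 L M T^-3].

Left side: [I^-1 L M T^-3]
Right side: [I^-1 L M T^-3]

Both sides have the same dimensions, so the equation is dimensionally consistent.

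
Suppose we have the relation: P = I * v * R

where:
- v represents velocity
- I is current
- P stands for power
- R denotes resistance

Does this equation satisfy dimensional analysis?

No

v (velocity) has dimensions [L T^-1].
I (current) has dimensions [I].
P (power) has dimensions [L^2 M T^-3].
R (resistance) has dimensions [I^-2 L^2 M T^-3].

Left side: [L^2 M T^-3]
Right side: [I^-1 L^3 M T^-4]

The two sides have different dimensions, so the equation is NOT dimensionally consistent.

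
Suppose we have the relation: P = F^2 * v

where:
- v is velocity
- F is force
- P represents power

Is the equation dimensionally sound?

No

v (velocity) has dimensions [L T^-1].
F (force) has dimensions [L M T^-2].
P (power) has dimensions [L^2 M T^-3].

Left side: [L^2 M T^-3]
Right side: [L^3 M^2 T^-5]

The two sides have different dimensions, so the equation is NOT dimensionally consistent.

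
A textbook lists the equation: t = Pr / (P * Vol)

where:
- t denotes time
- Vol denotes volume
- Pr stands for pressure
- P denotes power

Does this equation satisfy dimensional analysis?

No

t (time) has dimensions [T].
Vol (volume) has dimensions [L^3].
Pr (pressure) has dimensions [L^-1 M T^-2].
P (power) has dimensions [L^2 M T^-3].

Left side: [T]
Right side: [L^-6 T]

The two sides have different dimensions, so the equation is NOT dimensionally consistent.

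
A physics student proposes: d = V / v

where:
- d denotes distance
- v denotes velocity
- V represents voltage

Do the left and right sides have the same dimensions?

No

d (distance) has dimensions [L].
v (velocity) has dimensions [L T^-1].
V (voltage) has dimensions [I^-1 L^2 M T^-3].

Left side: [L]
Right side: [I^-1 L M T^-2]

The two sides have different dimensions, so the equation is NOT dimensionally consistent.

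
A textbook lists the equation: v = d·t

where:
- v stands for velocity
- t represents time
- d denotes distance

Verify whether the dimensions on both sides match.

No

v (velocity) has dimensions [L T^-1].
t (time) has dimensions [T].
d (distance) has dimensions [L].

Left side: [L T^-1]
Right side: [L T]

The two sides have different dimensions, so the equation is NOT dimensionally consistent.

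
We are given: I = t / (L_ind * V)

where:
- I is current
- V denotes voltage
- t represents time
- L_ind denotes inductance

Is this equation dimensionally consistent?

No

I (current) has dimensions [I].
V (voltage) has dimensions [I^-1 L^2 M T^-3].
t (time) has dimensions [T].
L_ind (inductance) has dimensions [I^-2 L^2 M T^-2].

Left side: [I]
Right side: [I^3 L^-4 M^-2 T^6]

The two sides have different dimensions, so the equation is NOT dimensionally consistent.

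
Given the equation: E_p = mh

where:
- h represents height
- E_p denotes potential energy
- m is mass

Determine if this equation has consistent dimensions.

No

h (height) has dimensions [L].
E_p (potential energy) has dimensions [L^2 M T^-2].
m (mass) has dimensions [M].

Left side: [L^2 M T^-2]
Right side: [L M]

The two sides have different dimensions, so the equation is NOT dimensionally consistent.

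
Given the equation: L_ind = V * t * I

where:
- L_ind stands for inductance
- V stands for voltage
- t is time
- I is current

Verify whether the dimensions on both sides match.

No

L_ind (inductance) has dimensions [I^-2 L^2 M T^-2].
V (voltage) has dimensions [I^-1 L^2 M T^-3].
t (time) has dimensions [T].
I (current) has dimensions [I].

Left side: [I^-2 L^2 M T^-2]
Right side: [L^2 M T^-2]

The two sides have different dimensions, so the equation is NOT dimensionally consistent.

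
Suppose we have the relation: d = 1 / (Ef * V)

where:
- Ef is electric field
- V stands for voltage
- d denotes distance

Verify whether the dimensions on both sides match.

No

Ef (electric field) has dimensions [I^-1 L M T^-3].
V (voltage) has dimensions [I^-1 L^2 M T^-3].
d (distance) has dimensions [L].

Left side: [L]
Right side: [I^2 L^-3 M^-2 T^6]

The two sides have different dimensions, so the equation is NOT dimensionally consistent.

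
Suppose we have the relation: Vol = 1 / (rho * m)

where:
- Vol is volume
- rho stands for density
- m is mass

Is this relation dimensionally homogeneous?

No

Vol (volume) has dimensions [L^3].
rho (density) has dimensions [L^-3 M].
m (mass) has dimensions [M].

Left side: [L^3]
Right side: [L^3 M^-2]

The two sides have different dimensions, so the equation is NOT dimensionally consistent.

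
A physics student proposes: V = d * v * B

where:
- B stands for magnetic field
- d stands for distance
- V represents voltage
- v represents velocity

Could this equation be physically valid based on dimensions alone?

Yes

B (magnetic field) has dimensions [I^-1 M T^-2].
d (distance) has dimensions [L].
V (voltage) has dimensions [I^-1 L^2 M T^-3].
v (velocity) has dimensions [L T^-1].

Left side: [I^-1 L^2 M T^-3]
Right side: [I^-1 L^2 M T^-3]

Both sides have the same dimensions, so the equation is dimensionally consistent.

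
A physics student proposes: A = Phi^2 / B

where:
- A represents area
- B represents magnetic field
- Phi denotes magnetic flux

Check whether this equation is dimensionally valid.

No

A (area) has dimensions [L^2].
B (magnetic field) has dimensions [I^-1 M T^-2].
Phi (magnetic flux) has dimensions [I^-1 L^2 M T^-2].

Left side: [L^2]
Right side: [I^-1 L^4 M T^-2]

The two sides have different dimensions, so the equation is NOT dimensionally consistent.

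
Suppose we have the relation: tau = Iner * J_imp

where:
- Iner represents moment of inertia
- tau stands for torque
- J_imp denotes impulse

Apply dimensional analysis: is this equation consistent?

No

Iner (moment of inertia) has dimensions [L^2 M].
tau (torque) has dimensions [L^2 M T^-2].
J_imp (impulse) has dimensions [L M T^-1].

Left side: [L^2 M T^-2]
Right side: [L^3 M^2 T^-1]

The two sides have different dimensions, so the equation is NOT dimensionally consistent.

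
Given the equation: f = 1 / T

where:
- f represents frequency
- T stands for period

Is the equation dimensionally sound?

Yes

f (frequency) has dimensions [T^-1].
T (period) has dimensions [T].

Left side: [T^-1]
Right side: [T^-1]

Both sides have the same dimensions, so the equation is dimensionally consistent.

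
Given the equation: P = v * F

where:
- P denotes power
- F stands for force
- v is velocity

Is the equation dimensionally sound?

Yes

P (power) has dimensions [L^2 M T^-3].
F (force) has dimensions [L M T^-2].
v (velocity) has dimensions [L T^-1].

Left side: [L^2 M T^-3]
Right side: [L^2 M T^-3]

Both sides have the same dimensions, so the equation is dimensionally consistent.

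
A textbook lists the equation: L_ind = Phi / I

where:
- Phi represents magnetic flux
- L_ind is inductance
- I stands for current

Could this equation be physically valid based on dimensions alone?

Yes

Phi (magnetic flux) has dimensions [I^-1 L^2 M T^-2].
L_ind (inductance) has dimensions [I^-2 L^2 M T^-2].
I (current) has dimensions [I].

Left side: [I^-2 L^2 M T^-2]
Right side: [I^-2 L^2 M T^-2]

Both sides have the same dimensions, so the equation is dimensionally consistent.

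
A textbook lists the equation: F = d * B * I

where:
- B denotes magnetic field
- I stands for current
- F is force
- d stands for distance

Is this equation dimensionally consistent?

Yes

B (magnetic field) has dimensions [I^-1 M T^-2].
I (current) has dimensions [I].
F (force) has dimensions [L M T^-2].
d (distance) has dimensions [L].

Left side: [L M T^-2]
Right side: [L M T^-2]

Both sides have the same dimensions, so the equation is dimensionally consistent.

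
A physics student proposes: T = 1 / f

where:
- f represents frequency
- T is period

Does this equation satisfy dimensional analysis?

Yes

f (frequency) has dimensions [T^-1].
T (period) has dimensions [T].

Left side: [T]
Right side: [T]

Both sides have the same dimensions, so the equation is dimensionally consistent.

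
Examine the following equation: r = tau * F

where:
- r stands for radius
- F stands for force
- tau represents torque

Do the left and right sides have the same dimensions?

No

r (radius) has dimensions [L].
F (force) has dimensions [L M T^-2].
tau (torque) has dimensions [L^2 M T^-2].

Left side: [L]
Right side: [L^3 M^2 T^-4]

The two sides have different dimensions, so the equation is NOT dimensionally consistent.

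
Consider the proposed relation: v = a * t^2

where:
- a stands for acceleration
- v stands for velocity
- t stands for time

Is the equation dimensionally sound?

No

a (acceleration) has dimensions [L T^-2].
v (velocity) has dimensions [L T^-1].
t (time) has dimensions [T].

Left side: [L T^-1]
Right side: [L]

The two sides have different dimensions, so the equation is NOT dimensionally consistent.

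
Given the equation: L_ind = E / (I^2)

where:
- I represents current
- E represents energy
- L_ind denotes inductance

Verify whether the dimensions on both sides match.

Yes

I (current) has dimensions [I].
E (energy) has dimensions [L^2 M T^-2].
L_ind (inductance) has dimensions [I^-2 L^2 M T^-2].

Left side: [I^-2 L^2 M T^-2]
Right side: [I^-2 L^2 M T^-2]

Both sides have the same dimensions, so the equation is dimensionally consistent.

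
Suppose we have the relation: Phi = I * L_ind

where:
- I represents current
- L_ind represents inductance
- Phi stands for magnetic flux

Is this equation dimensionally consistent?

Yes

I (current) has dimensions [I].
L_ind (inductance) has dimensions [I^-2 L^2 M T^-2].
Phi (magnetic flux) has dimensions [I^-1 L^2 M T^-2].

Left side: [I^-1 L^2 M T^-2]
Right side: [I^-1 L^2 M T^-2]

Both sides have the same dimensions, so the equation is dimensionally consistent.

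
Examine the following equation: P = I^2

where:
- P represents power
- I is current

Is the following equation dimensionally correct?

No

P (power) has dimensions [L^2 M T^-3].
I (current) has dimensions [I].

Left side: [L^2 M T^-3]
Right side: [I^2]

The two sides have different dimensions, so the equation is NOT dimensionally consistent.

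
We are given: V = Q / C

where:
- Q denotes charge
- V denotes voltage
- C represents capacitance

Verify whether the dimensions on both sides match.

Yes

Q (charge) has dimensions [I T].
V (voltage) has dimensions [I^-1 L^2 M T^-3].
C (capacitance) has dimensions [I^2 L^-2 M^-1 T^4].

Left side: [I^-1 L^2 M T^-3]
Right side: [I^-1 L^2 M T^-3]

Both sides have the same dimensions, so the equation is dimensionally consistent.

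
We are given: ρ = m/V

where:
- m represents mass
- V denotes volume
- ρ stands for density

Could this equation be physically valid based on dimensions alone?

Yes

m (mass) has dimensions [M].
V (volume) has dimensions [L^3].
ρ (density) has dimensions [L^-3 M].

Left side: [L^-3 M]
Right side: [L^-3 M]

Both sides have the same dimensions, so the equation is dimensionally consistent.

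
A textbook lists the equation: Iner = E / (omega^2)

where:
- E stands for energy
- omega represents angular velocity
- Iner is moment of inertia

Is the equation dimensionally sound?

Yes

E (energy) has dimensions [L^2 M T^-2].
omega (angular velocity) has dimensions [T^-1].
Iner (moment of inertia) has dimensions [L^2 M].

Left side: [L^2 M]
Right side: [L^2 M]

Both sides have the same dimensions, so the equation is dimensionally consistent.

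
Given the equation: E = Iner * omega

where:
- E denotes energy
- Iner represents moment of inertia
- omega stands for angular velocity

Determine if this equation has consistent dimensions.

No

E (energy) has dimensions [L^2 M T^-2].
Iner (moment of inertia) has dimensions [L^2 M].
omega (angular velocity) has dimensions [T^-1].

Left side: [L^2 M T^-2]
Right side: [L^2 M T^-1]

The two sides have different dimensions, so the equation is NOT dimensionally consistent.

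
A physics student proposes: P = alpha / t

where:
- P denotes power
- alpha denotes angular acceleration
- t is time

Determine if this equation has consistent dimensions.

No

P (power) has dimensions [L^2 M T^-3].
alpha (angular acceleration) has dimensions [T^-2].
t (time) has dimensions [T].

Left side: [L^2 M T^-3]
Right side: [T^-3]

The two sides have different dimensions, so the equation is NOT dimensionally consistent.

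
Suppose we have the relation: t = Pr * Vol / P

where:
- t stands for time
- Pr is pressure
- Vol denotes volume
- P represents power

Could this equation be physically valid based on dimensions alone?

Yes

t (time) has dimensions [T].
Pr (pressure) has dimensions [L^-1 M T^-2].
Vol (volume) has dimensions [L^3].
P (power) has dimensions [L^2 M T^-3].

Left side: [T]
Right side: [T]

Both sides have the same dimensions, so the equation is dimensionally consistent.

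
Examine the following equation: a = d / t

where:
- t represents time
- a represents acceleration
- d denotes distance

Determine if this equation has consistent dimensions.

No

t (time) has dimensions [T].
a (acceleration) has dimensions [L T^-2].
d (distance) has dimensions [L].

Left side: [L T^-2]
Right side: [L T^-1]

The two sides have different dimensions, so the equation is NOT dimensionally consistent.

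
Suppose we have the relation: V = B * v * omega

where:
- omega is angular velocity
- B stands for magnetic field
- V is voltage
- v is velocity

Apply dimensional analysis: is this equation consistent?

No

omega (angular velocity) has dimensions [T^-1].
B (magnetic field) has dimensions [I^-1 M T^-2].
V (voltage) has dimensions [I^-1 L^2 M T^-3].
v (velocity) has dimensions [L T^-1].

Left side: [I^-1 L^2 M T^-3]
Right side: [I^-1 L M T^-4]

The two sides have different dimensions, so the equation is NOT dimensionally consistent.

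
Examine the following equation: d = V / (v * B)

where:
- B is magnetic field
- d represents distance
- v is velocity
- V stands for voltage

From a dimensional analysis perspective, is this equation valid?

Yes

B (magnetic field) has dimensions [I^-1 M T^-2].
d (distance) has dimensions [L].
v (velocity) has dimensions [L T^-1].
V (voltage) has dimensions [I^-1 L^2 M T^-3].

Left side: [L]
Right side: [L]

Both sides have the same dimensions, so the equation is dimensionally consistent.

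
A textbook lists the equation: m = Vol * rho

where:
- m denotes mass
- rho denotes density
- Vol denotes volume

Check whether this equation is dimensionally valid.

Yes

m (mass) has dimensions [M].
rho (density) has dimensions [L^-3 M].
Vol (volume) has dimensions [L^3].

Left side: [M]
Right side: [M]

Both sides have the same dimensions, so the equation is dimensionally consistent.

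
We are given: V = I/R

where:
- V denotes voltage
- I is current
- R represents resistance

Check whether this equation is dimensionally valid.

No

V (voltage) has dimensions [I^-1 L^2 M T^-3].
I (current) has dimensions [I].
R (resistance) has dimensions [I^-2 L^2 M T^-3].

Left side: [I^-1 L^2 M T^-3]
Right side: [I^3 L^-2 M^-1 T^3]

The two sides have different dimensions, so the equation is NOT dimensionally consistent.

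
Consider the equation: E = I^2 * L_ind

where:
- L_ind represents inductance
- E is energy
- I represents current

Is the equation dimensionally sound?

Yes

L_ind (inductance) has dimensions [I^-2 L^2 M T^-2].
E (energy) has dimensions [L^2 M T^-2].
I (current) has dimensions [I].

Left side: [L^2 M T^-2]
Right side: [L^2 M T^-2]

Both sides have the same dimensions, so the equation is dimensionally consistent.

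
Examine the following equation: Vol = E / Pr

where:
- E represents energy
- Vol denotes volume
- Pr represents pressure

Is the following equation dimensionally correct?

Yes

E (energy) has dimensions [L^2 M T^-2].
Vol (volume) has dimensions [L^3].
Pr (pressure) has dimensions [L^-1 M T^-2].

Left side: [L^3]
Right side: [L^3]

Both sides have the same dimensions, so the equation is dimensionally consistent.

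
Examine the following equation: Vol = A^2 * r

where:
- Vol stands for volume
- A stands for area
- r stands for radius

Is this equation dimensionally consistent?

No

Vol (volume) has dimensions [L^3].
A (area) has dimensions [L^2].
r (radius) has dimensions [L].

Left side: [L^3]
Right side: [L^5]

The two sides have different dimensions, so the equation is NOT dimensionally consistent.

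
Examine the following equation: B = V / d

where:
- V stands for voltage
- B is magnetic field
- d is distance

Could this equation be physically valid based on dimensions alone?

No

V (voltage) has dimensions [I^-1 L^2 M T^-3].
B (magnetic field) has dimensions [I^-1 M T^-2].
d (distance) has dimensions [L].

Left side: [I^-1 M T^-2]
Right side: [I^-1 L M T^-3]

The two sides have different dimensions, so the equation is NOT dimensionally consistent.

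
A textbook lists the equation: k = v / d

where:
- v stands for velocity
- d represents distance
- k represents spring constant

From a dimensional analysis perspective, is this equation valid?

No

v (velocity) has dimensions [L T^-1].
d (distance) has dimensions [L].
k (spring constant) has dimensions [M T^-2].

Left side: [M T^-2]
Right side: [T^-1]

The two sides have different dimensions, so the equation is NOT dimensionally consistent.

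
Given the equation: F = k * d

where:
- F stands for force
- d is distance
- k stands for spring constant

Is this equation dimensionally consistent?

Yes

F (force) has dimensions [L M T^-2].
d (distance) has dimensions [L].
k (spring constant) has dimensions [M T^-2].

Left side: [L M T^-2]
Right side: [L M T^-2]

Both sides have the same dimensions, so the equation is dimensionally consistent.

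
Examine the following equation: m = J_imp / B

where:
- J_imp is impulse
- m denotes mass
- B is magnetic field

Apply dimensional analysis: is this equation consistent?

No

J_imp (impulse) has dimensions [L M T^-1].
m (mass) has dimensions [M].
B (magnetic field) has dimensions [I^-1 M T^-2].

Left side: [M]
Right side: [I L T]

The two sides have different dimensions, so the equation is NOT dimensionally consistent.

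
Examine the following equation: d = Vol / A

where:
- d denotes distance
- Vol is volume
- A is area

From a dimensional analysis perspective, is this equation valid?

Yes

d (distance) has dimensions [L].
Vol (volume) has dimensions [L^3].
A (area) has dimensions [L^2].

Left side: [L]
Right side: [L]

Both sides have the same dimensions, so the equation is dimensionally consistent.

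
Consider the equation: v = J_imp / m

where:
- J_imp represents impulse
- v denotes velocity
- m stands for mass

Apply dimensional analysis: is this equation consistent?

Yes

J_imp (impulse) has dimensions [L M T^-1].
v (velocity) has dimensions [L T^-1].
m (mass) has dimensions [M].

Left side: [L T^-1]
Right side: [L T^-1]

Both sides have the same dimensions, so the equation is dimensionally consistent.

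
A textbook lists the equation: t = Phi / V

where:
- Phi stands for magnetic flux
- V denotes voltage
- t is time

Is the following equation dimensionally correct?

Yes

Phi (magnetic flux) has dimensions [I^-1 L^2 M T^-2].
V (voltage) has dimensions [I^-1 L^2 M T^-3].
t (time) has dimensions [T].

Left side: [T]
Right side: [T]

Both sides have the same dimensions, so the equation is dimensionally consistent.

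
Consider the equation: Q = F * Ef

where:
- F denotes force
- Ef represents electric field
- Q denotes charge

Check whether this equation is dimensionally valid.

No

F (force) has dimensions [L M T^-2].
Ef (electric field) has dimensions [I^-1 L M T^-3].
Q (charge) has dimensions [I T].

Left side: [I T]
Right side: [I^-1 L^2 M^2 T^-5]

The two sides have different dimensions, so the equation is NOT dimensionally consistent.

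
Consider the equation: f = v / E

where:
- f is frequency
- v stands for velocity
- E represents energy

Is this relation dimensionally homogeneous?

No

f (frequency) has dimensions [T^-1].
v (velocity) has dimensions [L T^-1].
E (energy) has dimensions [L^2 M T^-2].

Left side: [T^-1]
Right side: [L^-1 M^-1 T]

The two sides have different dimensions, so the equation is NOT dimensionally consistent.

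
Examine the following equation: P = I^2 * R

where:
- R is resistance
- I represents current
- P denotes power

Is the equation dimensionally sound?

Yes

R (resistance) has dimensions [I^-2 L^2 M T^-3].
I (current) has dimensions [I].
P (power) has dimensions [L^2 M T^-3].

Left side: [L^2 M T^-3]
Right side: [L^2 M T^-3]

Both sides have the same dimensions, so the equation is dimensionally consistent.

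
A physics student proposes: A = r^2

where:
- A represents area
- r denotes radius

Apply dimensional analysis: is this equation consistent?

Yes

A (area) has dimensions [L^2].
r (radius) has dimensions [L].

Left side: [L^2]
Right side: [L^2]

Both sides have the same dimensions, so the equation is dimensionally consistent.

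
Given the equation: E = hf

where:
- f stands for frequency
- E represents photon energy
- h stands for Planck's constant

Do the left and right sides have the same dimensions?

Yes

f (frequency) has dimensions [T^-1].
E (photon energy) has dimensions [L^2 M T^-2].
h (Planck's constant) has dimensions [L^2 M T^-1].

Left side: [L^2 M T^-2]
Right side: [L^2 M T^-2]

Both sides have the same dimensions, so the equation is dimensionally consistent.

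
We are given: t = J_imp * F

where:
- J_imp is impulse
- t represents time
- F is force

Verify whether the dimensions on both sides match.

No

J_imp (impulse) has dimensions [L M T^-1].
t (time) has dimensions [T].
F (force) has dimensions [L M T^-2].

Left side: [T]
Right side: [L^2 M^2 T^-3]

The two sides have different dimensions, so the equation is NOT dimensionally consistent.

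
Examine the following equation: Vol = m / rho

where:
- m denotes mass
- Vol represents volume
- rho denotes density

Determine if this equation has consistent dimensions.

Yes

m (mass) has dimensions [M].
Vol (volume) has dimensions [L^3].
rho (density) has dimensions [L^-3 M].

Left side: [L^3]
Right side: [L^3]

Both sides have the same dimensions, so the equation is dimensionally consistent.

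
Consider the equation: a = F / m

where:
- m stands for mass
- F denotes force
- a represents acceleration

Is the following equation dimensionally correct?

Yes

m (mass) has dimensions [M].
F (force) has dimensions [L M T^-2].
a (acceleration) has dimensions [L T^-2].

Left side: [L T^-2]
Right side: [L T^-2]

Both sides have the same dimensions, so the equation is dimensionally consistent.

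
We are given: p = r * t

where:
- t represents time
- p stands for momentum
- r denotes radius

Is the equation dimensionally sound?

No

t (time) has dimensions [T].
p (momentum) has dimensions [L M T^-1].
r (radius) has dimensions [L].

Left side: [L M T^-1]
Right side: [L T]

The two sides have different dimensions, so the equation is NOT dimensionally consistent.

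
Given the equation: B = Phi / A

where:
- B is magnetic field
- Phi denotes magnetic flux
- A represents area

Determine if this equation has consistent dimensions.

Yes

B (magnetic field) has dimensions [I^-1 M T^-2].
Phi (magnetic flux) has dimensions [I^-1 L^2 M T^-2].
A (area) has dimensions [L^2].

Left side: [I^-1 M T^-2]
Right side: [I^-1 M T^-2]

Both sides have the same dimensions, so the equation is dimensionally consistent.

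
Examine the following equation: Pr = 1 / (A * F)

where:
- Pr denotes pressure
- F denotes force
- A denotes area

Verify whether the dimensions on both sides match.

No

Pr (pressure) has dimensions [L^-1 M T^-2].
F (force) has dimensions [L M T^-2].
A (area) has dimensions [L^2].

Left side: [L^-1 M T^-2]
Right side: [L^-3 M^-1 T^2]

The two sides have different dimensions, so the equation is NOT dimensionally consistent.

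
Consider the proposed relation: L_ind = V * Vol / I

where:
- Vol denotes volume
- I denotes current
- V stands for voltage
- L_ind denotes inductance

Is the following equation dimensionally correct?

No

Vol (volume) has dimensions [L^3].
I (current) has dimensions [I].
V (voltage) has dimensions [I^-1 L^2 M T^-3].
L_ind (inductance) has dimensions [I^-2 L^2 M T^-2].

Left side: [I^-2 L^2 M T^-2]
Right side: [I^-2 L^5 M T^-3]

The two sides have different dimensions, so the equation is NOT dimensionally consistent.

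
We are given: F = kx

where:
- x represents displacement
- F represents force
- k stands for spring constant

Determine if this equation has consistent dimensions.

Yes

x (displacement) has dimensions [L].
F (force) has dimensions [L M T^-2].
k (spring constant) has dimensions [M T^-2].

Left side: [L M T^-2]
Right side: [L M T^-2]

Both sides have the same dimensions, so the equation is dimensionally consistent.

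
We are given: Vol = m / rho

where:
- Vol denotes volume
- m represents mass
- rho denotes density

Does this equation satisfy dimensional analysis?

Yes

Vol (volume) has dimensions [L^3].
m (mass) has dimensions [M].
rho (density) has dimensions [L^-3 M].

Left side: [L^3]
Right side: [L^3]

Both sides have the same dimensions, so the equation is dimensionally consistent.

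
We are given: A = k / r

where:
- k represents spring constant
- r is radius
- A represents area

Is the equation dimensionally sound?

No

k (spring constant) has dimensions [M T^-2].
r (radius) has dimensions [L].
A (area) has dimensions [L^2].

Left side: [L^2]
Right side: [L^-1 M T^-2]

The two sides have different dimensions, so the equation is NOT dimensionally consistent.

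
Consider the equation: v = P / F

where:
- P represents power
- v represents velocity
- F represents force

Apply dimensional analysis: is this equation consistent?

Yes

P (power) has dimensions [L^2 M T^-3].
v (velocity) has dimensions [L T^-1].
F (force) has dimensions [L M T^-2].

Left side: [L T^-1]
Right side: [L T^-1]

Both sides have the same dimensions, so the equation is dimensionally consistent.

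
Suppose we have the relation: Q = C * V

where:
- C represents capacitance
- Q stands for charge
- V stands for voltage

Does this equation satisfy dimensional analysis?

Yes

C (capacitance) has dimensions [I^2 L^-2 M^-1 T^4].
Q (charge) has dimensions [I T].
V (voltage) has dimensions [I^-1 L^2 M T^-3].

Left side: [I T]
Right side: [I T]

Both sides have the same dimensions, so the equation is dimensionally consistent.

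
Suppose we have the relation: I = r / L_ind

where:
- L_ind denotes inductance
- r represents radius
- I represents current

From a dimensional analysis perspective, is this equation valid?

No

L_ind (inductance) has dimensions [I^-2 L^2 M T^-2].
r (radius) has dimensions [L].
I (current) has dimensions [I].

Left side: [I]
Right side: [I^2 L^-1 M^-1 T^2]

The two sides have different dimensions, so the equation is NOT dimensionally consistent.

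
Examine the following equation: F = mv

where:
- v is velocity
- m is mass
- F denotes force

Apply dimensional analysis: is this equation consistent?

No

v (velocity) has dimensions [L T^-1].
m (mass) has dimensions [M].
F (force) has dimensions [L M T^-2].

Left side: [L M T^-2]
Right side: [L M T^-1]

The two sides have different dimensions, so the equation is NOT dimensionally consistent.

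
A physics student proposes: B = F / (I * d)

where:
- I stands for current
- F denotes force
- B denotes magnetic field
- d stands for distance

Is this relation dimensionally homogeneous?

Yes

I (current) has dimensions [I].
F (force) has dimensions [L M T^-2].
B (magnetic field) has dimensions [I^-1 M T^-2].
d (distance) has dimensions [L].

Left side: [I^-1 M T^-2]
Right side: [I^-1 M T^-2]

Both sides have the same dimensions, so the equation is dimensionally consistent.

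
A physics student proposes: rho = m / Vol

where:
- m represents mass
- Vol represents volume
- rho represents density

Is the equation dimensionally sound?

Yes

m (mass) has dimensions [M].
Vol (volume) has dimensions [L^3].
rho (density) has dimensions [L^-3 M].

Left side: [L^-3 M]
Right side: [L^-3 M]

Both sides have the same dimensions, so the equation is dimensionally consistent.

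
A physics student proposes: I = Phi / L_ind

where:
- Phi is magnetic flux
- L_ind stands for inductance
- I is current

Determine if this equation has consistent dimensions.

Yes

Phi (magnetic flux) has dimensions [I^-1 L^2 M T^-2].
L_ind (inductance) has dimensions [I^-2 L^2 M T^-2].
I (current) has dimensions [I].

Left side: [I]
Right side: [I]

Both sides have the same dimensions, so the equation is dimensionally consistent.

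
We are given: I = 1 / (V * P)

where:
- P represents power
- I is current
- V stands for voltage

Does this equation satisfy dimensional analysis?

No

P (power) has dimensions [L^2 M T^-3].
I (current) has dimensions [I].
V (voltage) has dimensions [I^-1 L^2 M T^-3].

Left side: [I]
Right side: [I L^-4 M^-2 T^6]

The two sides have different dimensions, so the equation is NOT dimensionally consistent.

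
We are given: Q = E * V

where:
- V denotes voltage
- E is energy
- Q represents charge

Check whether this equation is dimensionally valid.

No

V (voltage) has dimensions [I^-1 L^2 M T^-3].
E (energy) has dimensions [L^2 M T^-2].
Q (charge) has dimensions [I T].

Left side: [I T]
Right side: [I^-1 L^4 M^2 T^-5]

The two sides have different dimensions, so the equation is NOT dimensionally consistent.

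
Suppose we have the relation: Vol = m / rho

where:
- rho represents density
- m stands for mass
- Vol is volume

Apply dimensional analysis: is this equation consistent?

Yes

rho (density) has dimensions [L^-3 M].
m (mass) has dimensions [M].
Vol (volume) has dimensions [L^3].

Left side: [L^3]
Right side: [L^3]

Both sides have the same dimensions, so the equation is dimensionally consistent.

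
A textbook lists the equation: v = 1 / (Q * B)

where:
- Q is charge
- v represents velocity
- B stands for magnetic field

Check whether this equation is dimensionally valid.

No

Q (charge) has dimensions [I T].
v (velocity) has dimensions [L T^-1].
B (magnetic field) has dimensions [I^-1 M T^-2].

Left side: [L T^-1]
Right side: [M^-1 T]

The two sides have different dimensions, so the equation is NOT dimensionally consistent.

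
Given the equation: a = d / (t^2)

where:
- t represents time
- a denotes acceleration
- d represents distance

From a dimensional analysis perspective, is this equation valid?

Yes

t (time) has dimensions [T].
a (acceleration) has dimensions [L T^-2].
d (distance) has dimensions [L].

Left side: [L T^-2]
Right side: [L T^-2]

Both sides have the same dimensions, so the equation is dimensionally consistent.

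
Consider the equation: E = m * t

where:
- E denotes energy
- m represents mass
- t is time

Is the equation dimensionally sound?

No

E (energy) has dimensions [L^2 M T^-2].
m (mass) has dimensions [M].
t (time) has dimensions [T].

Left side: [L^2 M T^-2]
Right side: [M T]

The two sides have different dimensions, so the equation is NOT dimensionally consistent.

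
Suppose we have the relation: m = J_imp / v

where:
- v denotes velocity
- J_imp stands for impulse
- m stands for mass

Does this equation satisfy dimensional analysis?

Yes

v (velocity) has dimensions [L T^-1].
J_imp (impulse) has dimensions [L M T^-1].
m (mass) has dimensions [M].

Left side: [M]
Right side: [M]

Both sides have the same dimensions, so the equation is dimensionally consistent.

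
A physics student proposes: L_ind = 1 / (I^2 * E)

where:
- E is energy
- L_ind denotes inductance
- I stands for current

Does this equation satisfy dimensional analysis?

No

E (energy) has dimensions [L^2 M T^-2].
L_ind (inductance) has dimensions [I^-2 L^2 M T^-2].
I (current) has dimensions [I].

Left side: [I^-2 L^2 M T^-2]
Right side: [I^-2 L^-2 M^-1 T^2]

The two sides have different dimensions, so the equation is NOT dimensionally consistent.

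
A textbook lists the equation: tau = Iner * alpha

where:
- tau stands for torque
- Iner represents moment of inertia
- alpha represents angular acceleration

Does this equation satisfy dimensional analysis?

Yes

tau (torque) has dimensions [L^2 M T^-2].
Iner (moment of inertia) has dimensions [L^2 M].
alpha (angular acceleration) has dimensions [T^-2].

Left side: [L^2 M T^-2]
Right side: [L^2 M T^-2]

Both sides have the same dimensions, so the equation is dimensionally consistent.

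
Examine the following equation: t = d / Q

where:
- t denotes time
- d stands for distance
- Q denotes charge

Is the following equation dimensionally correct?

No

t (time) has dimensions [T].
d (distance) has dimensions [L].
Q (charge) has dimensions [I T].

Left side: [T]
Right side: [I^-1 L T^-1]

The two sides have different dimensions, so the equation is NOT dimensionally consistent.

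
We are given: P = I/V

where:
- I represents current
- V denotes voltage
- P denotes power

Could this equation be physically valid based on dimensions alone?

No

I (current) has dimensions [I].
V (voltage) has dimensions [I^-1 L^2 M T^-3].
P (power) has dimensions [L^2 M T^-3].

Left side: [L^2 M T^-3]
Right side: [I^2 L^-2 M^-1 T^3]

The two sides have different dimensions, so the equation is NOT dimensionally consistent.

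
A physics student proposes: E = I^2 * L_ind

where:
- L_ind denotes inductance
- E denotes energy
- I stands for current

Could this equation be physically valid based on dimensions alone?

Yes

L_ind (inductance) has dimensions [I^-2 L^2 M T^-2].
E (energy) has dimensions [L^2 M T^-2].
I (current) has dimensions [I].

Left side: [L^2 M T^-2]
Right side: [L^2 M T^-2]

Both sides have the same dimensions, so the equation is dimensionally consistent.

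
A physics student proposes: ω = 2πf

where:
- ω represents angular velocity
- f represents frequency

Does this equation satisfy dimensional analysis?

Yes

ω (angular velocity) has dimensions [T^-1].
f (frequency) has dimensions [T^-1].

Left side: [T^-1]
Right side: [T^-1]

Both sides have the same dimensions, so the equation is dimensionally consistent.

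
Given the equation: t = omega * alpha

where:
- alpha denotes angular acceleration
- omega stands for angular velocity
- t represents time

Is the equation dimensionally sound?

No

alpha (angular acceleration) has dimensions [T^-2].
omega (angular velocity) has dimensions [T^-1].
t (time) has dimensions [T].

Left side: [T]
Right side: [T^-3]

The two sides have different dimensions, so the equation is NOT dimensionally consistent.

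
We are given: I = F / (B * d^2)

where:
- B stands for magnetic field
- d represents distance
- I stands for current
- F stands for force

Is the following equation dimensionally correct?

No

B (magnetic field) has dimensions [I^-1 M T^-2].
d (distance) has dimensions [L].
I (current) has dimensions [I].
F (force) has dimensions [L M T^-2].

Left side: [I]
Right side: [I L^-1]

The two sides have different dimensions, so the equation is NOT dimensionally consistent.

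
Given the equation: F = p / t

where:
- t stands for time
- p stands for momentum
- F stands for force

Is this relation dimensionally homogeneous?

Yes

t (time) has dimensions [T].
p (momentum) has dimensions [L M T^-1].
F (force) has dimensions [L M T^-2].

Left side: [L M T^-2]
Right side: [L M T^-2]

Both sides have the same dimensions, so the equation is dimensionally consistent.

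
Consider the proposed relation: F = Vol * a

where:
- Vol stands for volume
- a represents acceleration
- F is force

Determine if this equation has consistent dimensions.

No

Vol (volume) has dimensions [L^3].
a (acceleration) has dimensions [L T^-2].
F (force) has dimensions [L M T^-2].

Left side: [L M T^-2]
Right side: [L^4 T^-2]

The two sides have different dimensions, so the equation is NOT dimensionally consistent.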